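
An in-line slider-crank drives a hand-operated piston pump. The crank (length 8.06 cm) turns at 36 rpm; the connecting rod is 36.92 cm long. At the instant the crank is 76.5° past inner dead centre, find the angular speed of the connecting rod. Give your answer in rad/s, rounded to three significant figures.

0.197

ω = 3.77 rad/s (converted from 36 rpm).
The rod makes angle φ with the slider axis where L sinφ = r sinθ; differentiating, L cosφ·φ̇ = r ω cosθ.
L cosφ = √(L² − r² sin²θ) = 0.36079 m.
|ω_rod| = r ω |cosθ| / √(L² − r² sin²θ) = 0.0806·3.77·0.23345/0.36079 = 0.19661 rad/s.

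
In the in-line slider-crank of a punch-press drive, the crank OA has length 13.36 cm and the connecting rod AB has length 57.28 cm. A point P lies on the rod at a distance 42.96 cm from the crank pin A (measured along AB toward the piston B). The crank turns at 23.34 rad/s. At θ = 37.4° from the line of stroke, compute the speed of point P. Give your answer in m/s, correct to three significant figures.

ω = 23.34 rad/s.  Crank-pin speed |V_A| = rω = 3.1182 m/s, perpendicular to OA.
Rod angle: sinφ = −(r/L) sinθ ⇒ φ = -8.144°; ω_rod = −rω cosθ/√(L²−r²sin²θ) = -4.3687 rad/s.
V_P = V_A + ω_rod × AP, with AP = 0.4296 m along the rod.
Components: V_Px = −rω sinθ − a·ω_rod·sinφ = -2.1598 m/s;  V_Py = rω cosθ + a·ω_rod·cosφ = +0.61929 m/s.
|V_P| = √(V_Px² + V_Py²) = 2.2468 m/s.

2.25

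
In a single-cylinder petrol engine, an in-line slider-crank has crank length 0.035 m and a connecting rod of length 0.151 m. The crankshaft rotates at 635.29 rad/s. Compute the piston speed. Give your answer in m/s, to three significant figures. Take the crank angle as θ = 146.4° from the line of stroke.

9.91

ω = 635.3 rad/s
For an in-line slider-crank, x = r cosθ + √(L² − r² sin²θ), so v = −rω sinθ·[1 + r cosθ/√(L² − r² sin²θ)].
With r = 0.035 m, L = 0.151 m, θ = 146.4°: √(L² − r² sin²θ) = 0.14975 m.
v = −0.035·635.3·0.55339·[1 + 0.035·-0.83292/0.14975] = -9.9094 m/s.
|v| = 9.9094 m/s.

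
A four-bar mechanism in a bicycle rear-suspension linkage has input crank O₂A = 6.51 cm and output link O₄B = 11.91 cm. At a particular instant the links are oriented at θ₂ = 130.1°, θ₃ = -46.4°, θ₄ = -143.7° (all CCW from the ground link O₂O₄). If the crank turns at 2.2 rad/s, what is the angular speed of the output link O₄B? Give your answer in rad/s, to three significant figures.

ω₂ = 2.2 rad/s
Differentiating the loop-closure r₂e^{iθ₂}+r₃e^{iθ₃}=r₁+r₄e^{iθ₄} gives r₂ω₂e^{iθ₂}+r₃ω₃e^{iθ₃}=r₄ω₄e^{iθ₄}.
Eliminating the other unknown: ω₄ = r₂ω₂ sin(θ₂−θ₃) / [r₄ sin(θ₄−θ₃)].
Numerator sine = +0.06105; denominator sine = -0.99189.
Result = 0.0651·2.2·(+0.06105) / (0.1191·(-0.99189)) = -0.074012 rad/s; magnitude 0.074012 rad/s.

0.0740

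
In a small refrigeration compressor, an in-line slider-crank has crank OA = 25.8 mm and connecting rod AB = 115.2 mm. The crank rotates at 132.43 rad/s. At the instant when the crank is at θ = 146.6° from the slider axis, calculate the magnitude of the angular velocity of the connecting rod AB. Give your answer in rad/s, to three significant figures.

ω = 132.4 rad/s
The rod makes angle φ with the slider axis where L sinφ = r sinθ; differentiating, L cosφ·φ̇ = r ω cosθ.
L cosφ = √(L² − r² sin²θ) = 0.11432 m.
|ω_rod| = r ω |cosθ| / √(L² − r² sin²θ) = 0.0258·132.4·0.83485/0.11432 = 24.951 rad/s.

25.0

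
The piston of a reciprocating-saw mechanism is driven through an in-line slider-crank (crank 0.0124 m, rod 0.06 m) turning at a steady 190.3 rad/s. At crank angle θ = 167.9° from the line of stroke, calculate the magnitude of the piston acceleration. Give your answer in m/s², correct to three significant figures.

354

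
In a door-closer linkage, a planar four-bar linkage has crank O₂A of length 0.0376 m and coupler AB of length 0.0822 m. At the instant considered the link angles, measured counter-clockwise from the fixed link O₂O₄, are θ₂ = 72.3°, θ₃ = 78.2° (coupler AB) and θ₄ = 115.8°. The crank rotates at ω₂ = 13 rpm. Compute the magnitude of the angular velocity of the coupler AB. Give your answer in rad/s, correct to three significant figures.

ω₂ = 1.361 rad/s (from 13 rpm).
Differentiating the loop-closure r₂e^{iθ₂}+r₃e^{iθ₃}=r₁+r₄e^{iθ₄} gives r₂ω₂e^{iθ₂}+r₃ω₃e^{iθ₃}=r₄ω₄e^{iθ₄}.
Eliminating the other unknown: ω₃ = r₂ω₂ sin(θ₄−θ₂) / [r₃ sin(θ₃−θ₄)].
Numerator sine = +0.68835; denominator sine = -0.61015.
Result = 0.0376·1.361·(+0.68835) / (0.0822·(-0.61015)) = -0.70253 rad/s; magnitude 0.70253 rad/s.

0.703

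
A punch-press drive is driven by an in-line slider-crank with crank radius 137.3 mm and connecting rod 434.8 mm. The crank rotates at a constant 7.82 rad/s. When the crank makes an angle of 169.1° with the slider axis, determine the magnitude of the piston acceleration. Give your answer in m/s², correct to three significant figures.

ω = 7.82 rad/s
x(θ) = r cosθ + √(L² − r² sin²θ); with ω constant, a = ω²·d²x/dθ².
d²x/dθ² = −r cosθ − r²(cos2θ)/√u − r⁴ sin²2θ/(4u^{3/2}),  u = L² − r² sin²θ = 0.188377 m².
Substituting r = 0.1373 m, L = 0.4348 m, θ = 169.1°: d²x/dθ² = +0.094345 m.
a = ω²·d²x/dθ² = (7.82)²·(+0.094345) = +5.7695 m/s²;  |a| = 5.7695 m/s².

5.77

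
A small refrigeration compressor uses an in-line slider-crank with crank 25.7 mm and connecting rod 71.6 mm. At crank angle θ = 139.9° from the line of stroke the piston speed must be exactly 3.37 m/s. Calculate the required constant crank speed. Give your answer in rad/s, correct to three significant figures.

284

For an in-line slider-crank, |v_piston| = rω|sinθ|·[1 + r cosθ/√(L² − r² sin²θ)].
With r = 0.0257 m, L = 0.0716 m, θ = 139.9°: the bracketed kinematic factor |dx/dθ| = 0.011882 m.
ω = v/|dx/dθ| = 3.37/0.011882 = 283.61 rad/s.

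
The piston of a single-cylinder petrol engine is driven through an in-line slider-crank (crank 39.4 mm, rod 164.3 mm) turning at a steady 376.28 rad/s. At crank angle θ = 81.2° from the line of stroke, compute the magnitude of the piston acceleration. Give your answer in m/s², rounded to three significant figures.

457

ω = 376.3 rad/s
x(θ) = r cosθ + √(L² − r² sin²θ); with ω constant, a = ω²·d²x/dθ².
d²x/dθ² = −r cosθ − r²(cos2θ)/√u − r⁴ sin²2θ/(4u^{3/2}),  u = L² − r² sin²θ = 0.0254785 m².
Substituting r = 0.0394 m, L = 0.1643 m, θ = 81.2°: d²x/dθ² = +0.0032289 m.
a = ω²·d²x/dθ² = (376.3)²·(+0.0032289) = +457.17 m/s²;  |a| = 457.17 m/s².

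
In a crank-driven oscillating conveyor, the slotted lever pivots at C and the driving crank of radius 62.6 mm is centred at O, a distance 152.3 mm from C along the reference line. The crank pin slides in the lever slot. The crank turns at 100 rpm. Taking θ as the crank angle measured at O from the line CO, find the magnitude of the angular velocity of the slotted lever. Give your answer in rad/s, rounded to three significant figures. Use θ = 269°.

ω = 10.47 rad/s (from 100 rpm).
Crank pin A relative to C: A = (d + r cosθ, r sinθ); lever angle φ = atan2(r sinθ, d + r cosθ).
Differentiating tanφ: φ̇ = rω(d cosθ + r)/(d² + r² + 2dr cosθ).
d² + r² + 2dr cosθ = |CA|² = 0.0267813 m²;  d cosθ + r = +0.059942 m.
|ω_lever| = |0.0626·10.47·+0.059942| / 0.0267813 = 1.4672 rad/s.

1.47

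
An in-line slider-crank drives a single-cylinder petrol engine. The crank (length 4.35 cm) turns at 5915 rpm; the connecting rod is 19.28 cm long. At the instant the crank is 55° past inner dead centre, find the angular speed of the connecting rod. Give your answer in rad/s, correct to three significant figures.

81.6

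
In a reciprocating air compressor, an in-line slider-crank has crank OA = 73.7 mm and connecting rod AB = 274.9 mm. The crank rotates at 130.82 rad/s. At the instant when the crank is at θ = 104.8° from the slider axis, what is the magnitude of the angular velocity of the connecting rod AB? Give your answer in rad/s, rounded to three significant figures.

ω = 130.8 rad/s
The rod makes angle φ with the slider axis where L sinφ = r sinθ; differentiating, L cosφ·φ̇ = r ω cosθ.
L cosφ = √(L² − r² sin²θ) = 0.2655 m.
|ω_rod| = r ω |cosθ| / √(L² − r² sin²θ) = 0.0737·130.8·0.25545/0.2655 = 9.2762 rad/s.

9.28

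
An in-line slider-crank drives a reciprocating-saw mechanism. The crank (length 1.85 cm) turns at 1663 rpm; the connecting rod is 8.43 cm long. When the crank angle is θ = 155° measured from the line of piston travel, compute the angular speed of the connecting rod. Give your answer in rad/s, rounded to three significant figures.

34.8

ω = 174.1 rad/s (converted from 1663 rpm).
The rod makes angle φ with the slider axis where L sinφ = r sinθ; differentiating, L cosφ·φ̇ = r ω cosθ.
L cosφ = √(L² − r² sin²θ) = 0.083937 m.
|ω_rod| = r ω |cosθ| / √(L² − r² sin²θ) = 0.0185·174.1·0.90631/0.083937 = 34.787 rad/s.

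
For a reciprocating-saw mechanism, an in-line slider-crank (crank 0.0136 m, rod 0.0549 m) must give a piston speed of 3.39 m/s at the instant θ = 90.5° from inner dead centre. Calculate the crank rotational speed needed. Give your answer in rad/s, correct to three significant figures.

250

For an in-line slider-crank, |v_piston| = rω|sinθ|·[1 + r cosθ/√(L² − r² sin²θ)].
With r = 0.0136 m, L = 0.0549 m, θ = 90.5°: the bracketed kinematic factor |dx/dθ| = 0.013569 m.
ω = v/|dx/dθ| = 3.39/0.013569 = 249.83 rad/s.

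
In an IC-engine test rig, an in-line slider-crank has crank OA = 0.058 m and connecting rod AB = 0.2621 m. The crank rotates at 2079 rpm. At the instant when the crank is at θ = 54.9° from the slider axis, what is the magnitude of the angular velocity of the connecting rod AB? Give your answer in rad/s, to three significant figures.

ω = 217.7 rad/s (converted from 2079 rpm).
The rod makes angle φ with the slider axis where L sinφ = r sinθ; differentiating, L cosφ·φ̇ = r ω cosθ.
L cosφ = √(L² − r² sin²θ) = 0.25777 m.
|ω_rod| = r ω |cosθ| / √(L² − r² sin²θ) = 0.058·217.7·0.57501/0.25777 = 28.168 rad/s.

28.2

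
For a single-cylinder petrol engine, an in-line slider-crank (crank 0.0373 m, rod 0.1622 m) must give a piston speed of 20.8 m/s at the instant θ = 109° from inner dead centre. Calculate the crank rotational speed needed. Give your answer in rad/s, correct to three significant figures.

For an in-line slider-crank, |v_piston| = rω|sinθ|·[1 + r cosθ/√(L² − r² sin²θ)].
With r = 0.0373 m, L = 0.1622 m, θ = 109°: the bracketed kinematic factor |dx/dθ| = 0.032563 m.
ω = v/|dx/dθ| = 20.8/0.032563 = 638.77 rad/s.

639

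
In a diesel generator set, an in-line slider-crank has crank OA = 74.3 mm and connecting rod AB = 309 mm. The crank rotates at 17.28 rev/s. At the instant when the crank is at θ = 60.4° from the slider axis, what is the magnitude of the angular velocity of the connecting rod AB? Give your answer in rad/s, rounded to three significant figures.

13.2

ω = 108.6 rad/s (converted from 17.28 rev/s).
The rod makes angle φ with the slider axis where L sinφ = r sinθ; differentiating, L cosφ·φ̇ = r ω cosθ.
L cosφ = √(L² − r² sin²θ) = 0.30217 m.
|ω_rod| = r ω |cosθ| / √(L² − r² sin²θ) = 0.0743·108.6·0.49394/0.30217 = 13.187 rad/s.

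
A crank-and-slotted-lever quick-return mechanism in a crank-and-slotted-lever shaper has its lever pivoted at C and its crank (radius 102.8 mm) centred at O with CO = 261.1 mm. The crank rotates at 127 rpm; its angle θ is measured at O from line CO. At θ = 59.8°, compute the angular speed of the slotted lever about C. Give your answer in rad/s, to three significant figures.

3.03

ω = 13.3 rad/s (from 127 rpm).
Crank pin A relative to C: A = (d + r cosθ, r sinθ); lever angle φ = atan2(r sinθ, d + r cosθ).
Differentiating tanφ: φ̇ = rω(d cosθ + r)/(d² + r² + 2dr cosθ).
d² + r² + 2dr cosθ = |CA|² = 0.105744 m²;  d cosθ + r = +0.23414 m.
|ω_lever| = |0.1028·13.3·+0.23414| / 0.105744 = 3.0272 rad/s.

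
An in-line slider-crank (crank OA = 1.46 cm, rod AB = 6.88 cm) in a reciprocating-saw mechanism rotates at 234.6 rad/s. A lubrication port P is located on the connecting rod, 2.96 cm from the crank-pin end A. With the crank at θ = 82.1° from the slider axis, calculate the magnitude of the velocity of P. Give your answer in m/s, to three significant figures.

ω = 234.6 rad/s.  Crank-pin speed |V_A| = rω = 3.4252 m/s, perpendicular to OA.
Rod angle: sinφ = −(r/L) sinθ ⇒ φ = -12.134°; ω_rod = −rω cosθ/√(L²−r²sin²θ) = -6.9989 rad/s.
V_P = V_A + ω_rod × AP, with AP = 0.0296 m along the rod.
Components: V_Px = −rω sinθ − a·ω_rod·sinφ = -3.4362 m/s;  V_Py = rω cosθ + a·ω_rod·cosφ = +0.26823 m/s.
|V_P| = √(V_Px² + V_Py²) = 3.4467 m/s.

3.45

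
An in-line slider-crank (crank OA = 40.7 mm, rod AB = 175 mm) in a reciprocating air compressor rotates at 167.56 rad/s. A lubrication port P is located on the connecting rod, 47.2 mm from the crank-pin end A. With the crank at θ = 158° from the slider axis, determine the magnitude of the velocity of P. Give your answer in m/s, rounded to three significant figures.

5.21

ω = 167.6 rad/s.  Crank-pin speed |V_A| = rω = 6.8197 m/s, perpendicular to OA.
Rod angle: sinφ = −(r/L) sinθ ⇒ φ = -4.998°; ω_rod = −rω cosθ/√(L²−r²sin²θ) = +36.27 rad/s.
V_P = V_A + ω_rod × AP, with AP = 0.0472 m along the rod.
Components: V_Px = −rω sinθ − a·ω_rod·sinφ = -2.4056 m/s;  V_Py = rω cosθ + a·ω_rod·cosφ = -4.6177 m/s.
|V_P| = √(V_Px² + V_Py²) = 5.2067 m/s.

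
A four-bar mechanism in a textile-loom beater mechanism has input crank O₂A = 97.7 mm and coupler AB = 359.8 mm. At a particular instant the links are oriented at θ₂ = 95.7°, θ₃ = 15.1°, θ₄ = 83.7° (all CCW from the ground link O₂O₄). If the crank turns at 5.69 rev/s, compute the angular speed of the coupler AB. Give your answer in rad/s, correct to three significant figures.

2.17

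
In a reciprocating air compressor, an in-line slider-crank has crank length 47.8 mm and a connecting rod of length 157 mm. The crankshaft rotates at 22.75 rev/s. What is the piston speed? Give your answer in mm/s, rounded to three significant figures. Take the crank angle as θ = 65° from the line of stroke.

7020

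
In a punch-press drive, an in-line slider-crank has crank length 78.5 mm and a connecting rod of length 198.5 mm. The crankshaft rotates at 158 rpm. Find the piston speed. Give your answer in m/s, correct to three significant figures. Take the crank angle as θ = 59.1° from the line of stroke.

ω = 2π·158/60 = 16.55 rad/s
For an in-line slider-crank, x = r cosθ + √(L² − r² sin²θ), so v = −rω sinθ·[1 + r cosθ/√(L² − r² sin²θ)].
With r = 0.0785 m, L = 0.1985 m, θ = 59.1°: √(L² − r² sin²θ) = 0.18672 m.
v = −0.0785·16.55·0.85806·[1 + 0.0785·0.51354/0.18672] = -1.3551 m/s.
|v| = 1.3551 m/s.

1.36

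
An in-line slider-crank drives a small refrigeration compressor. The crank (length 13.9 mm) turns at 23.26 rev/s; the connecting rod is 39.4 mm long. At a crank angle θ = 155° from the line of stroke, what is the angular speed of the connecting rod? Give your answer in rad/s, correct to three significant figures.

ω = 146.1 rad/s (converted from 23.26 rev/s).
The rod makes angle φ with the slider axis where L sinφ = r sinθ; differentiating, L cosφ·φ̇ = r ω cosθ.
L cosφ = √(L² − r² sin²θ) = 0.03896 m.
|ω_rod| = r ω |cosθ| / √(L² − r² sin²θ) = 0.0139·146.1·0.90631/0.03896 = 47.257 rad/s.

47.3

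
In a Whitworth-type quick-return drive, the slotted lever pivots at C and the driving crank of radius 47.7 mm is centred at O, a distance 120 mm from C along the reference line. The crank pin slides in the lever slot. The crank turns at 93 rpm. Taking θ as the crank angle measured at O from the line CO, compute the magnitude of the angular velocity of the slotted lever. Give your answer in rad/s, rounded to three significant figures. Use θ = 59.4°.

ω = 9.739 rad/s (from 93 rpm).
Crank pin A relative to C: A = (d + r cosθ, r sinθ); lever angle φ = atan2(r sinθ, d + r cosθ).
Differentiating tanφ: φ̇ = rω(d cosθ + r)/(d² + r² + 2dr cosθ).
d² + r² + 2dr cosθ = |CA|² = 0.0225028 m²;  d cosθ + r = +0.10878 m.
|ω_lever| = |0.0477·9.739·+0.10878| / 0.0225028 = 2.2458 rad/s.

2.25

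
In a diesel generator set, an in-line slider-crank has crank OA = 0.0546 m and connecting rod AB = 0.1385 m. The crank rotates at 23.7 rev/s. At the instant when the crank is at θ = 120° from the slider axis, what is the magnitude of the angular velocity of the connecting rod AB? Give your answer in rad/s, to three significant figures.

ω = 148.9 rad/s (converted from 23.7 rev/s).
The rod makes angle φ with the slider axis where L sinφ = r sinθ; differentiating, L cosφ·φ̇ = r ω cosθ.
L cosφ = √(L² − r² sin²θ) = 0.13018 m.
|ω_rod| = r ω |cosθ| / √(L² − r² sin²θ) = 0.0546·148.9·0.50000/0.13018 = 31.229 rad/s.

31.2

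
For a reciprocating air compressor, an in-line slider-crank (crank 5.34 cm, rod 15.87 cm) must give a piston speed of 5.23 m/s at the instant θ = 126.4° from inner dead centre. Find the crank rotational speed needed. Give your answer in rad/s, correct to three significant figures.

For an in-line slider-crank, |v_piston| = rω|sinθ|·[1 + r cosθ/√(L² − r² sin²θ)].
With r = 0.0534 m, L = 0.1587 m, θ = 126.4°: the bracketed kinematic factor |dx/dθ| = 0.034066 m.
ω = v/|dx/dθ| = 5.23/0.034066 = 153.53 rad/s.

154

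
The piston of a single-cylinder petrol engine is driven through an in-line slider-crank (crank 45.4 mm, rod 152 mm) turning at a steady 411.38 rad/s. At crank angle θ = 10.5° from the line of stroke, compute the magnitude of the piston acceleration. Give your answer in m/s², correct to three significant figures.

9710

ω = 411.4 rad/s
x(θ) = r cosθ + √(L² − r² sin²θ); with ω constant, a = ω²·d²x/dθ².
d²x/dθ² = −r cosθ − r²(cos2θ)/√u − r⁴ sin²2θ/(4u^{3/2}),  u = L² − r² sin²θ = 0.0230355 m².
Substituting r = 0.0454 m, L = 0.152 m, θ = 10.5°: d²x/dθ² = -0.057357 m.
a = ω²·d²x/dθ² = (411.4)²·(-0.057357) = -9706.8 m/s²;  |a| = 9706.8 m/s².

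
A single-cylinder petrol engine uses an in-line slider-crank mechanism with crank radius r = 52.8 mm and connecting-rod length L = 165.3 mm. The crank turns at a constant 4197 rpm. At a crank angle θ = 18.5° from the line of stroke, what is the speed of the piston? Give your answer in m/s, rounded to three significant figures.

ω = 2π·4197/60 = 439.5 rad/s
For an in-line slider-crank, x = r cosθ + √(L² − r² sin²θ), so v = −rω sinθ·[1 + r cosθ/√(L² − r² sin²θ)].
With r = 0.0528 m, L = 0.1653 m, θ = 18.5°: √(L² − r² sin²θ) = 0.16445 m.
v = −0.0528·439.5·0.31730·[1 + 0.0528·0.94832/0.16445] = -9.6054 m/s.
|v| = 9.6054 m/s.

9.61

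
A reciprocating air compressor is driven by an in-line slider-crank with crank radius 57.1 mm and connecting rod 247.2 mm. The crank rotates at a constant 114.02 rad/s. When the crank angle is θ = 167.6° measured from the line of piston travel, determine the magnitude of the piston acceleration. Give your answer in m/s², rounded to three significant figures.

569

ω = 114 rad/s
x(θ) = r cosθ + √(L² − r² sin²θ); with ω constant, a = ω²·d²x/dθ².
d²x/dθ² = −r cosθ − r²(cos2θ)/√u − r⁴ sin²2θ/(4u^{3/2}),  u = L² − r² sin²θ = 0.0609575 m².
Substituting r = 0.0571 m, L = 0.2472 m, θ = 167.6°: d²x/dθ² = +0.043749 m.
a = ω²·d²x/dθ² = (114)²·(+0.043749) = +568.76 m/s²;  |a| = 568.76 m/s².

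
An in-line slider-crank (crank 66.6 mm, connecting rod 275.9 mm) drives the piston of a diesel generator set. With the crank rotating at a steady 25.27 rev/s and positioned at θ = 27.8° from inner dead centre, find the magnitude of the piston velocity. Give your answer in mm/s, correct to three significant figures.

5990

ω = 2π·25.3 = 158.8 rad/s
For an in-line slider-crank, x = r cosθ + √(L² − r² sin²θ), so v = −rω sinθ·[1 + r cosθ/√(L² − r² sin²θ)].
With r = 0.0666 m, L = 0.2759 m, θ = 27.8°: √(L² − r² sin²θ) = 0.27415 m.
v = −0.0666·158.8·0.46639·[1 + 0.0666·0.88458/0.27415] = -5.9916 m/s.
|v| = 5.9916 m/s = 5991.6 mm/s.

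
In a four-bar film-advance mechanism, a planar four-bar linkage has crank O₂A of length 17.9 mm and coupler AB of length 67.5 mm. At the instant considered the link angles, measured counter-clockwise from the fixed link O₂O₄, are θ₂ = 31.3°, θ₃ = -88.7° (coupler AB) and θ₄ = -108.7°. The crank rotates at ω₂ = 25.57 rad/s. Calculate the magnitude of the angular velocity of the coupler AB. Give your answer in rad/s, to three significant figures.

12.7

ω₂ = 25.57 rad/s
Differentiating the loop-closure r₂e^{iθ₂}+r₃e^{iθ₃}=r₁+r₄e^{iθ₄} gives r₂ω₂e^{iθ₂}+r₃ω₃e^{iθ₃}=r₄ω₄e^{iθ₄}.
Eliminating the other unknown: ω₃ = r₂ω₂ sin(θ₄−θ₂) / [r₃ sin(θ₃−θ₄)].
Numerator sine = -0.64279; denominator sine = +0.34202.
Result = 0.0179·25.57·(-0.64279) / (0.0675·(+0.34202)) = -12.744 rad/s; magnitude 12.744 rad/s.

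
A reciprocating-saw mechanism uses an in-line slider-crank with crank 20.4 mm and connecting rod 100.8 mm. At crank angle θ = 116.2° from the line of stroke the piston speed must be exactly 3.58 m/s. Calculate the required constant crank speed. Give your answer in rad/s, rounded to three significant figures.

For an in-line slider-crank, |v_piston| = rω|sinθ|·[1 + r cosθ/√(L² − r² sin²θ)].
With r = 0.0204 m, L = 0.1008 m, θ = 116.2°: the bracketed kinematic factor |dx/dθ| = 0.016641 m.
ω = v/|dx/dθ| = 3.58/0.016641 = 215.13 rad/s.

215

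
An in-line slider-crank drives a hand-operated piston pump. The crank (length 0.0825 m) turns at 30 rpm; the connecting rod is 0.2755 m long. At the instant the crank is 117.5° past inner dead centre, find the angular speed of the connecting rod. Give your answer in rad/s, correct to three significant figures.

ω = 3.142 rad/s (converted from 30 rpm).
The rod makes angle φ with the slider axis where L sinφ = r sinθ; differentiating, L cosφ·φ̇ = r ω cosθ.
L cosφ = √(L² − r² sin²θ) = 0.2656 m.
|ω_rod| = r ω |cosθ| / √(L² − r² sin²θ) = 0.0825·3.142·0.46175/0.2656 = 0.45058 rad/s.

0.451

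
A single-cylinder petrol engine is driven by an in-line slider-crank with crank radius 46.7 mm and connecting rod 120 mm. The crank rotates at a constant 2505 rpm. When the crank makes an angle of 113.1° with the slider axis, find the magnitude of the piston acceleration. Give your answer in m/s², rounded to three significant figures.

2160

ω = 2π·2505/60 = 262.3 rad/s
x(θ) = r cosθ + √(L² − r² sin²θ); with ω constant, a = ω²·d²x/dθ².
d²x/dθ² = −r cosθ − r²(cos2θ)/√u − r⁴ sin²2θ/(4u^{3/2}),  u = L² − r² sin²θ = 0.0125548 m².
Substituting r = 0.0467 m, L = 0.12 m, θ = 113.1°: d²x/dθ² = +0.031354 m.
a = ω²·d²x/dθ² = (262.3)²·(+0.031354) = +2157.5 m/s²;  |a| = 2157.5 m/s².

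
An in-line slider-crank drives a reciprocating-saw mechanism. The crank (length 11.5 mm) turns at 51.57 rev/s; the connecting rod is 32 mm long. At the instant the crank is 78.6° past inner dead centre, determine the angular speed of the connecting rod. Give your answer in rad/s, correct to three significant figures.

24.6

ω = 324 rad/s (converted from 51.57 rev/s).
The rod makes angle φ with the slider axis where L sinφ = r sinθ; differentiating, L cosφ·φ̇ = r ω cosθ.
L cosφ = √(L² − r² sin²θ) = 0.029949 m.
|ω_rod| = r ω |cosθ| / √(L² − r² sin²θ) = 0.0115·324·0.19766/0.029949 = 24.593 rad/s.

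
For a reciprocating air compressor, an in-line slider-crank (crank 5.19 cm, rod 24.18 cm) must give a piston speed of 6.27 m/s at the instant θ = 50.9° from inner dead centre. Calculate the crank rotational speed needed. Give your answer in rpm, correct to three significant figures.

1310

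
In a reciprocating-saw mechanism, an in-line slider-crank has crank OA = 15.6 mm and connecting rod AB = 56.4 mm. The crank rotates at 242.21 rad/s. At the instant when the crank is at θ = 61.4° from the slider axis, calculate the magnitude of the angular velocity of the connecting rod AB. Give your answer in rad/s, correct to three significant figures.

ω = 242.2 rad/s
The rod makes angle φ with the slider axis where L sinφ = r sinθ; differentiating, L cosφ·φ̇ = r ω cosθ.
L cosφ = √(L² − r² sin²θ) = 0.054712 m.
|ω_rod| = r ω |cosθ| / √(L² − r² sin²θ) = 0.0156·242.2·0.47869/0.054712 = 33.059 rad/s.

33.1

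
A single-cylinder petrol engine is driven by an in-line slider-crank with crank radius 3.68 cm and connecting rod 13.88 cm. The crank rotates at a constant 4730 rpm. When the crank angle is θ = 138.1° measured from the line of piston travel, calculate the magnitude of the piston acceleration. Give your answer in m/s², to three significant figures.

6410

ω = 2π·4730/60 = 495.3 rad/s
x(θ) = r cosθ + √(L² − r² sin²θ); with ω constant, a = ω²·d²x/dθ².
d²x/dθ² = −r cosθ − r²(cos2θ)/√u − r⁴ sin²2θ/(4u^{3/2}),  u = L² − r² sin²θ = 0.0186614 m².
Substituting r = 0.0368 m, L = 0.1388 m, θ = 138.1°: d²x/dθ² = +0.026142 m.
a = ω²·d²x/dθ² = (495.3)²·(+0.026142) = +6413.9 m/s²;  |a| = 6413.9 m/s².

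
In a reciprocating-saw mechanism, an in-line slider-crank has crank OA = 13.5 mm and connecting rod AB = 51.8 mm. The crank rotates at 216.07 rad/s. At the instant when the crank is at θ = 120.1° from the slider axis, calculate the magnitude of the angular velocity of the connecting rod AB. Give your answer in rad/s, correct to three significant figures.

ω = 216.1 rad/s
The rod makes angle φ with the slider axis where L sinφ = r sinθ; differentiating, L cosφ·φ̇ = r ω cosθ.
L cosφ = √(L² − r² sin²θ) = 0.050466 m.
|ω_rod| = r ω |cosθ| / √(L² − r² sin²θ) = 0.0135·216.1·0.50151/0.050466 = 28.987 rad/s.

29.0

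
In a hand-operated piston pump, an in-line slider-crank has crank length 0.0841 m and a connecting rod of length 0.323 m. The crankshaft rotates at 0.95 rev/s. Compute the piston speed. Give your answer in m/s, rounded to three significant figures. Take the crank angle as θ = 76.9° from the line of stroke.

ω = 2π·0.95 = 5.969 rad/s
For an in-line slider-crank, x = r cosθ + √(L² − r² sin²θ), so v = −rω sinθ·[1 + r cosθ/√(L² − r² sin²θ)].
With r = 0.0841 m, L = 0.323 m, θ = 76.9°: √(L² − r² sin²θ) = 0.31244 m.
v = −0.0841·5.969·0.97398·[1 + 0.0841·0.22665/0.31244] = -0.51876 m/s.
|v| = 0.51876 m/s.

0.519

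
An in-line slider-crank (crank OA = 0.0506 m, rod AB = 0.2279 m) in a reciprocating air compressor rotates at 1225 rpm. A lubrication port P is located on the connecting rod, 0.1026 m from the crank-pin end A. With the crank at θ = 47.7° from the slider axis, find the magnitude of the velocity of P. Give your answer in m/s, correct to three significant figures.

5.66

ω = 128.3 rad/s.  Crank-pin speed |V_A| = rω = 6.4911 m/s, perpendicular to OA.
Rod angle: sinφ = −(r/L) sinθ ⇒ φ = -9.452°; ω_rod = −rω cosθ/√(L²−r²sin²θ) = -19.433 rad/s.
V_P = V_A + ω_rod × AP, with AP = 0.1026 m along the rod.
Components: V_Px = −rω sinθ − a·ω_rod·sinφ = -5.1284 m/s;  V_Py = rω cosθ + a·ω_rod·cosφ = +2.4018 m/s.
|V_P| = √(V_Px² + V_Py²) = 5.663 m/s.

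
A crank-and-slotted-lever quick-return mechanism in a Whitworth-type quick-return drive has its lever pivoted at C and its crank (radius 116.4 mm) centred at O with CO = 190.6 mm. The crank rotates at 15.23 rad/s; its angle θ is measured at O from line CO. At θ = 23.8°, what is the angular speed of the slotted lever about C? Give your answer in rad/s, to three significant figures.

5.70

ω = 15.23 rad/s
Crank pin A relative to C: A = (d + r cosθ, r sinθ); lever angle φ = atan2(r sinθ, d + r cosθ).
Differentiating tanφ: φ̇ = rω(d cosθ + r)/(d² + r² + 2dr cosθ).
d² + r² + 2dr cosθ = |CA|² = 0.0904756 m²;  d cosθ + r = +0.29079 m.
|ω_lever| = |0.1164·15.23·+0.29079| / 0.0904756 = 5.6977 rad/s.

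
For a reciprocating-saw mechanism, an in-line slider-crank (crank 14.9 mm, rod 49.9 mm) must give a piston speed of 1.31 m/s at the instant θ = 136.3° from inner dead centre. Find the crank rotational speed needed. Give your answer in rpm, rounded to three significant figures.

For an in-line slider-crank, |v_piston| = rω|sinθ|·[1 + r cosθ/√(L² − r² sin²θ)].
With r = 0.0149 m, L = 0.0499 m, θ = 136.3°: the bracketed kinematic factor |dx/dθ| = 0.008023 m.
ω = v/|dx/dθ| = 1.31/0.008023 = 163.28 rad/s.
N = 60ω/(2π) = 1559.2 rpm.

1560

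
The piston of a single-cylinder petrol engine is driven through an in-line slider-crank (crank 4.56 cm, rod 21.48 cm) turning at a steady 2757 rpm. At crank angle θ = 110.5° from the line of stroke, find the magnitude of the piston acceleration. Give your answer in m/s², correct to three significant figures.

1950

ω = 2π·2757/60 = 288.7 rad/s
x(θ) = r cosθ + √(L² − r² sin²θ); with ω constant, a = ω²·d²x/dθ².
d²x/dθ² = −r cosθ − r²(cos2θ)/√u − r⁴ sin²2θ/(4u^{3/2}),  u = L² − r² sin²θ = 0.0443147 m².
Substituting r = 0.0456 m, L = 0.2148 m, θ = 110.5°: d²x/dθ² = +0.023374 m.
a = ω²·d²x/dθ² = (288.7)²·(+0.023374) = +1948.4 m/s²;  |a| = 1948.4 m/s².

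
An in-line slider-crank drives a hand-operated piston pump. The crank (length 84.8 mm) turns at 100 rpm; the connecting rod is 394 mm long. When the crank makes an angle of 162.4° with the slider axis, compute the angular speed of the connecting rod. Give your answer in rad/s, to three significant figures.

ω = 10.47 rad/s (converted from 100 rpm).
The rod makes angle φ with the slider axis where L sinφ = r sinθ; differentiating, L cosφ·φ̇ = r ω cosθ.
L cosφ = √(L² − r² sin²θ) = 0.39316 m.
|ω_rod| = r ω |cosθ| / √(L² − r² sin²θ) = 0.0848·10.47·0.95319/0.39316 = 2.1529 rad/s.

2.15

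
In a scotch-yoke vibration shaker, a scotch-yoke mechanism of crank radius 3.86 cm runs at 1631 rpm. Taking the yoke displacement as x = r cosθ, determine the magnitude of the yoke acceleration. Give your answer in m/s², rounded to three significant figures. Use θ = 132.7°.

ω = 170.8 rad/s (from 1631 rpm).
x = r cosθ ⇒ ẍ = −rω² cosθ (ω constant).
|a| = rω²|cosθ| = 0.0386·(170.8)²·|cos 132.7°| = 763.63 m/s².

764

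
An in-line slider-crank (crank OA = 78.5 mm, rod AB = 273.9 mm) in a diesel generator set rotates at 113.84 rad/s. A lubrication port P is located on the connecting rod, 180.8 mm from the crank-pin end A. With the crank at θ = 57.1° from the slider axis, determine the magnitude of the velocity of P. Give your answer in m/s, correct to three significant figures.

ω = 113.8 rad/s.  Crank-pin speed |V_A| = rω = 8.9364 m/s, perpendicular to OA.
Rod angle: sinφ = −(r/L) sinθ ⇒ φ = -13.924°; ω_rod = −rω cosθ/√(L²−r²sin²θ) = -18.258 rad/s.
V_P = V_A + ω_rod × AP, with AP = 0.1808 m along the rod.
Components: V_Px = −rω sinθ − a·ω_rod·sinφ = -8.2976 m/s;  V_Py = rω cosθ + a·ω_rod·cosφ = +1.6499 m/s.
|V_P| = √(V_Px² + V_Py²) = 8.46 m/s.

8.46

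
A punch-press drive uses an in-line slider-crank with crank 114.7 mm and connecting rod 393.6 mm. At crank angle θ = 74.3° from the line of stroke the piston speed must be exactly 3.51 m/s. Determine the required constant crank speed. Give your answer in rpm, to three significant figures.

281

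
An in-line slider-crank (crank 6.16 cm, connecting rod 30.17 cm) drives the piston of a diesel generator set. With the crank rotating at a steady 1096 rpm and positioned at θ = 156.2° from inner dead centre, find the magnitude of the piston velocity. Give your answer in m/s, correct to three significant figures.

2.32

ω = 2π·1096/60 = 114.8 rad/s
For an in-line slider-crank, x = r cosθ + √(L² − r² sin²θ), so v = −rω sinθ·[1 + r cosθ/√(L² − r² sin²θ)].
With r = 0.0616 m, L = 0.3017 m, θ = 156.2°: √(L² − r² sin²θ) = 0.30067 m.
v = −0.0616·114.8·0.40355·[1 + 0.0616·-0.91496/0.30067] = -2.3183 m/s.
|v| = 2.3183 m/s.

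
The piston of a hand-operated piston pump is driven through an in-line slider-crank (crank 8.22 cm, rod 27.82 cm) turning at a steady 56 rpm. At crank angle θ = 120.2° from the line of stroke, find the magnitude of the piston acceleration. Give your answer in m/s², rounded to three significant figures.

ω = 2π·56/60 = 5.864 rad/s
x(θ) = r cosθ + √(L² − r² sin²θ); with ω constant, a = ω²·d²x/dθ².
d²x/dθ² = −r cosθ − r²(cos2θ)/√u − r⁴ sin²2θ/(4u^{3/2}),  u = L² − r² sin²θ = 0.0723481 m².
Substituting r = 0.0822 m, L = 0.2782 m, θ = 120.2°: d²x/dθ² = +0.053313 m.
a = ω²·d²x/dθ² = (5.864)²·(+0.053313) = +1.8334 m/s²;  |a| = 1.8334 m/s².

1.83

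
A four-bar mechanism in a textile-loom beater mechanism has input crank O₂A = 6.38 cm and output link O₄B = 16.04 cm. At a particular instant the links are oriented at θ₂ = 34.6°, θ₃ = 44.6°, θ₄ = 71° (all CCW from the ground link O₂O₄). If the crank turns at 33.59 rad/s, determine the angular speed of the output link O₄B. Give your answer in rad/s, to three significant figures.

ω₂ = 33.59 rad/s
Differentiating the loop-closure r₂e^{iθ₂}+r₃e^{iθ₃}=r₁+r₄e^{iθ₄} gives r₂ω₂e^{iθ₂}+r₃ω₃e^{iθ₃}=r₄ω₄e^{iθ₄}.
Eliminating the other unknown: ω₄ = r₂ω₂ sin(θ₂−θ₃) / [r₄ sin(θ₄−θ₃)].
Numerator sine = -0.17365; denominator sine = +0.44464.
Result = 0.0638·33.59·(-0.17365) / (0.1604·(+0.44464)) = -5.2179 rad/s; magnitude 5.2179 rad/s.

5.22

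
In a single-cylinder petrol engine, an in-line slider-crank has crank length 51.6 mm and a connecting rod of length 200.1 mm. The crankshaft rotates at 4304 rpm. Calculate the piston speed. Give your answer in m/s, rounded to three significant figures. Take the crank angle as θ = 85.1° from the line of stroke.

23.7

ω = 2π·4304/60 = 450.7 rad/s
For an in-line slider-crank, x = r cosθ + √(L² − r² sin²θ), so v = −rω sinθ·[1 + r cosθ/√(L² − r² sin²θ)].
With r = 0.0516 m, L = 0.2001 m, θ = 85.1°: √(L² − r² sin²θ) = 0.19338 m.
v = −0.0516·450.7·0.99635·[1 + 0.0516·0.08542/0.19338] = -23.7 m/s.
|v| = 23.7 m/s.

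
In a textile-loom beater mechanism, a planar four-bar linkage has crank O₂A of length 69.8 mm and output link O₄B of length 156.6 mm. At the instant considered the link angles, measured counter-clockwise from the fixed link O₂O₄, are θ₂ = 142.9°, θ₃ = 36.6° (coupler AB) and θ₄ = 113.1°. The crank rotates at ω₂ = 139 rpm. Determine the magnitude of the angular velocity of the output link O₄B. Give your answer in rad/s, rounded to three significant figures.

6.40

ω₂ = 14.56 rad/s (from 139 rpm).
Differentiating the loop-closure r₂e^{iθ₂}+r₃e^{iθ₃}=r₁+r₄e^{iθ₄} gives r₂ω₂e^{iθ₂}+r₃ω₃e^{iθ₃}=r₄ω₄e^{iθ₄}.
Eliminating the other unknown: ω₄ = r₂ω₂ sin(θ₂−θ₃) / [r₄ sin(θ₄−θ₃)].
Numerator sine = +0.95981; denominator sine = +0.97237.
Result = 0.0698·14.56·(+0.95981) / (0.1566·(+0.97237)) = +6.4041 rad/s; magnitude 6.4041 rad/s.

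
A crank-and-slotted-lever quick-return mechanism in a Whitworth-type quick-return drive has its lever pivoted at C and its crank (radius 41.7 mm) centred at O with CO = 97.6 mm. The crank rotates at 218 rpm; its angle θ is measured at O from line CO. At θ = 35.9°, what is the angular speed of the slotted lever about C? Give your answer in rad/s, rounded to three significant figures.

ω = 22.83 rad/s (from 218 rpm).
Crank pin A relative to C: A = (d + r cosθ, r sinθ); lever angle φ = atan2(r sinθ, d + r cosθ).
Differentiating tanφ: φ̇ = rω(d cosθ + r)/(d² + r² + 2dr cosθ).
d² + r² + 2dr cosθ = |CA|² = 0.0178583 m²;  d cosθ + r = +0.12076 m.
|ω_lever| = |0.0417·22.83·+0.12076| / 0.0178583 = 6.4373 rad/s.

6.44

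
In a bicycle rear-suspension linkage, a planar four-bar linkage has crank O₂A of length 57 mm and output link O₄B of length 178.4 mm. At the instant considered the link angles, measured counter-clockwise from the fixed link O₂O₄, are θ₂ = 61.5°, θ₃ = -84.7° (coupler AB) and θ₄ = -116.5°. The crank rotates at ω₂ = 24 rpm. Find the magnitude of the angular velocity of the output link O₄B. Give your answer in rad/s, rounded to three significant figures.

0.848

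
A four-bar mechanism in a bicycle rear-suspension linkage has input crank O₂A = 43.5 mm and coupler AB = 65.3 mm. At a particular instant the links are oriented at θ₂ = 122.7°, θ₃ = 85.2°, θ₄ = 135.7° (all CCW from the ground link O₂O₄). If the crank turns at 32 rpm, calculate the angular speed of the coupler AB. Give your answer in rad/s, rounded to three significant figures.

0.651

ω₂ = 3.351 rad/s (from 32 rpm).
Differentiating the loop-closure r₂e^{iθ₂}+r₃e^{iθ₃}=r₁+r₄e^{iθ₄} gives r₂ω₂e^{iθ₂}+r₃ω₃e^{iθ₃}=r₄ω₄e^{iθ₄}.
Eliminating the other unknown: ω₃ = r₂ω₂ sin(θ₄−θ₂) / [r₃ sin(θ₃−θ₄)].
Numerator sine = +0.22495; denominator sine = -0.77162.
Result = 0.0435·3.351·(+0.22495) / (0.0653·(-0.77162)) = -0.65078 rad/s; magnitude 0.65078 rad/s.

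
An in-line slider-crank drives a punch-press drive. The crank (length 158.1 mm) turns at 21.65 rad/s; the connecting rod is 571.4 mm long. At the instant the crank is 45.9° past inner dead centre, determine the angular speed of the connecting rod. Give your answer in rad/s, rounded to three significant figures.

ω = 21.65 rad/s
The rod makes angle φ with the slider axis where L sinφ = r sinθ; differentiating, L cosφ·φ̇ = r ω cosθ.
L cosφ = √(L² − r² sin²θ) = 0.56001 m.
|ω_rod| = r ω |cosθ| / √(L² − r² sin²θ) = 0.1581·21.65·0.69591/0.56001 = 4.2535 rad/s.

4.25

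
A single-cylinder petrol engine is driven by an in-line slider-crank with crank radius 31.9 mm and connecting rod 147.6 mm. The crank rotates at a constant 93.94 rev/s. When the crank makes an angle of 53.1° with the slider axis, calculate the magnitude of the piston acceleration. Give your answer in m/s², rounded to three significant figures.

6020

ω = 2π·93.9 = 590.2 rad/s
x(θ) = r cosθ + √(L² − r² sin²θ); with ω constant, a = ω²·d²x/dθ².
d²x/dθ² = −r cosθ − r²(cos2θ)/√u − r⁴ sin²2θ/(4u^{3/2}),  u = L² − r² sin²θ = 0.021135 m².
Substituting r = 0.0319 m, L = 0.1476 m, θ = 53.1°: d²x/dθ² = -0.017278 m.
a = ω²·d²x/dθ² = (590.2)²·(-0.017278) = -6019.5 m/s²;  |a| = 6019.5 m/s².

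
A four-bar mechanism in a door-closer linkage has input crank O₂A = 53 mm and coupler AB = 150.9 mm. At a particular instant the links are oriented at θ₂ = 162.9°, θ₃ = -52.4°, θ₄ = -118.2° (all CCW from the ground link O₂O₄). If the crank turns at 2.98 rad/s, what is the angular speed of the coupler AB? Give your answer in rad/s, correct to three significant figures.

1.13

ω₂ = 2.98 rad/s
Differentiating the loop-closure r₂e^{iθ₂}+r₃e^{iθ₃}=r₁+r₄e^{iθ₄} gives r₂ω₂e^{iθ₂}+r₃ω₃e^{iθ₃}=r₄ω₄e^{iθ₄}.
Eliminating the other unknown: ω₃ = r₂ω₂ sin(θ₄−θ₂) / [r₃ sin(θ₃−θ₄)].
Numerator sine = +0.98129; denominator sine = +0.91212.
Result = 0.053·2.98·(+0.98129) / (0.1509·(+0.91212)) = +1.126 rad/s; magnitude 1.126 rad/s.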